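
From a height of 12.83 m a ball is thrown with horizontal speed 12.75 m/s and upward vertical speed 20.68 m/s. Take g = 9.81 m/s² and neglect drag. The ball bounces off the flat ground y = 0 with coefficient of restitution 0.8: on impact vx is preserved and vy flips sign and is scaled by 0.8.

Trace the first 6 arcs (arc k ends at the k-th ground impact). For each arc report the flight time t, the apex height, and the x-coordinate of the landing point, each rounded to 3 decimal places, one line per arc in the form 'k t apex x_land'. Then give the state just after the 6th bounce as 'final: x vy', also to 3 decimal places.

Arc 1: start y=12.830, vy=20.680 → t=4.765, apex=34.627, x_land=60.754, impact vy=-26.065
  bounce: vy ← 0.8·26.065 = 20.852
Arc 2: start y=0.000, vy=20.852 → t=4.251, apex=22.161, x_land=114.957, impact vy=-20.852
  bounce: vy ← 0.8·20.852 = 16.682
Arc 3: start y=0.000, vy=16.682 → t=3.401, apex=14.183, x_land=158.319, impact vy=-16.682
  bounce: vy ← 0.8·16.682 = 13.345
Arc 4: start y=0.000, vy=13.345 → t=2.721, apex=9.077, x_land=193.009, impact vy=-13.345
  bounce: vy ← 0.8·13.345 = 10.676
Arc 5: start y=0.000, vy=10.676 → t=2.177, apex=5.809, x_land=220.760, impact vy=-10.676
  bounce: vy ← 0.8·10.676 = 8.541
Arc 6: start y=0.000, vy=8.541 → t=1.741, apex=3.718, x_land=242.962, impact vy=-8.541
  bounce: vy ← 0.8·8.541 = 6.833

1 4.765 34.627 60.754
2 4.251 22.161 114.957
3 3.401 14.183 158.319
4 2.721 9.077 193.009
5 2.177 5.809 220.760
6 1.741 3.718 242.962
final: 242.962 6.833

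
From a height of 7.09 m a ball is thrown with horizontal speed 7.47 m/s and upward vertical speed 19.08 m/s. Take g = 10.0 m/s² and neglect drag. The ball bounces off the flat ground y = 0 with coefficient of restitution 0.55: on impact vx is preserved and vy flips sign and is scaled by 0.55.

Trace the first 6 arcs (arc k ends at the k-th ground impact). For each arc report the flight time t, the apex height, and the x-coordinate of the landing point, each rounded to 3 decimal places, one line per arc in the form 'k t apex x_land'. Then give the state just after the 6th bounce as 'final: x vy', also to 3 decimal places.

Arc 1: start y=7.090, vy=19.080 → t=4.157, apex=25.292, x_land=31.054, impact vy=-22.491
  bounce: vy ← 0.55·22.491 = 12.370
Arc 2: start y=0.000, vy=12.370 → t=2.474, apex=7.651, x_land=49.534, impact vy=-12.370
  bounce: vy ← 0.55·12.370 = 6.804
Arc 3: start y=0.000, vy=6.804 → t=1.361, apex=2.314, x_land=59.699, impact vy=-6.804
  bounce: vy ← 0.55·6.804 = 3.742
Arc 4: start y=0.000, vy=3.742 → t=0.748, apex=0.700, x_land=65.289, impact vy=-3.742
  bounce: vy ← 0.55·3.742 = 2.058
Arc 5: start y=0.000, vy=2.058 → t=0.412, apex=0.212, x_land=68.364, impact vy=-2.058
  bounce: vy ← 0.55·2.058 = 1.132
Arc 6: start y=0.000, vy=1.132 → t=0.226, apex=0.064, x_land=70.055, impact vy=-1.132
  bounce: vy ← 0.55·1.132 = 0.623

1 4.157 25.292 31.054
2 2.474 7.651 49.534
3 1.361 2.314 59.699
4 0.748 0.700 65.289
5 0.412 0.212 68.364
6 0.226 0.064 70.055
final: 70.055 0.623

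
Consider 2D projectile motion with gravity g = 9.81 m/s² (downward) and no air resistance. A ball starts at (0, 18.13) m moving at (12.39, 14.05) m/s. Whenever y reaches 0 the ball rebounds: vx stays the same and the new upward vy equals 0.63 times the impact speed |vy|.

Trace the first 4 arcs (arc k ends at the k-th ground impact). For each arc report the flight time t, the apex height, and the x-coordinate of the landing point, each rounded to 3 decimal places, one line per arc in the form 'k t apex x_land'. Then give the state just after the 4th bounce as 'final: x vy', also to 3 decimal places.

1 3.830 28.191 47.449
2 3.021 11.189 84.875
3 1.903 4.441 108.454
4 1.199 1.763 123.309
final: 123.309 3.705

Arc 1: start y=18.130, vy=14.050 → t=3.830, apex=28.191, x_land=47.449, impact vy=-23.518
  bounce: vy ← 0.63·23.518 = 14.817
Arc 2: start y=0.000, vy=14.817 → t=3.021, apex=11.189, x_land=84.875, impact vy=-14.817
  bounce: vy ← 0.63·14.817 = 9.334
Arc 3: start y=0.000, vy=9.334 → t=1.903, apex=4.441, x_land=108.454, impact vy=-9.334
  bounce: vy ← 0.63·9.334 = 5.881
Arc 4: start y=0.000, vy=5.881 → t=1.199, apex=1.763, x_land=123.309, impact vy=-5.881
  bounce: vy ← 0.63·5.881 = 3.705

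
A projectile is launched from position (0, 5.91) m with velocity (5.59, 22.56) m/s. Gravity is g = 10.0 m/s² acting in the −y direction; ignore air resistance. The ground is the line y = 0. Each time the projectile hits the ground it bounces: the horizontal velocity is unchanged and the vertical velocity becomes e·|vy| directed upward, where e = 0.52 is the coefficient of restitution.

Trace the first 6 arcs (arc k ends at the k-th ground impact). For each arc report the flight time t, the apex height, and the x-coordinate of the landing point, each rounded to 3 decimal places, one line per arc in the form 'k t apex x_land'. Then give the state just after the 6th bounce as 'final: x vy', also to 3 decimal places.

1 4.760 31.358 26.610
2 2.604 8.479 41.169
3 1.354 2.293 48.740
4 0.704 0.620 52.677
5 0.366 0.168 54.724
6 0.190 0.045 55.788
final: 55.788 0.495

Arc 1: start y=5.910, vy=22.560 → t=4.760, apex=31.358, x_land=26.610, impact vy=-25.043
  bounce: vy ← 0.52·25.043 = 13.022
Arc 2: start y=0.000, vy=13.022 → t=2.604, apex=8.479, x_land=41.169, impact vy=-13.022
  bounce: vy ← 0.52·13.022 = 6.772
Arc 3: start y=0.000, vy=6.772 → t=1.354, apex=2.293, x_land=48.740, impact vy=-6.772
  bounce: vy ← 0.52·6.772 = 3.521
Arc 4: start y=0.000, vy=3.521 → t=0.704, apex=0.620, x_land=52.677, impact vy=-3.521
  bounce: vy ← 0.52·3.521 = 1.831
Arc 5: start y=0.000, vy=1.831 → t=0.366, apex=0.168, x_land=54.724, impact vy=-1.831
  bounce: vy ← 0.52·1.831 = 0.952
Arc 6: start y=0.000, vy=0.952 → t=0.190, apex=0.045, x_land=55.788, impact vy=-0.952
  bounce: vy ← 0.52·0.952 = 0.495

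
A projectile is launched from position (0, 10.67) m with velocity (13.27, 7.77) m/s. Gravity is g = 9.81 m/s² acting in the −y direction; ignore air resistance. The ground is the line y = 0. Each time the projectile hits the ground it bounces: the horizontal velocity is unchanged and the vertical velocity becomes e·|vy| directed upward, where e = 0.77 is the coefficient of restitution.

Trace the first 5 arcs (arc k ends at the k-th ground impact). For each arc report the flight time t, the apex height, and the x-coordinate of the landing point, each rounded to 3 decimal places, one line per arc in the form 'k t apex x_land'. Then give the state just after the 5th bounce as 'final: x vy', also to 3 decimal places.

1 2.466 13.747 32.726
2 2.578 8.151 66.938
3 1.985 4.833 93.281
4 1.529 2.865 113.565
5 1.177 1.699 129.184
final: 129.184 4.445

Arc 1: start y=10.670, vy=7.770 → t=2.466, apex=13.747, x_land=32.726, impact vy=-16.423
  bounce: vy ← 0.77·16.423 = 12.646
Arc 2: start y=0.000, vy=12.646 → t=2.578, apex=8.151, x_land=66.938, impact vy=-12.646
  bounce: vy ← 0.77·12.646 = 9.737
Arc 3: start y=0.000, vy=9.737 → t=1.985, apex=4.833, x_land=93.281, impact vy=-9.737
  bounce: vy ← 0.77·9.737 = 7.498
Arc 4: start y=0.000, vy=7.498 → t=1.529, apex=2.865, x_land=113.565, impact vy=-7.498
  bounce: vy ← 0.77·7.498 = 5.773
Arc 5: start y=0.000, vy=5.773 → t=1.177, apex=1.699, x_land=129.184, impact vy=-5.773
  bounce: vy ← 0.77·5.773 = 4.445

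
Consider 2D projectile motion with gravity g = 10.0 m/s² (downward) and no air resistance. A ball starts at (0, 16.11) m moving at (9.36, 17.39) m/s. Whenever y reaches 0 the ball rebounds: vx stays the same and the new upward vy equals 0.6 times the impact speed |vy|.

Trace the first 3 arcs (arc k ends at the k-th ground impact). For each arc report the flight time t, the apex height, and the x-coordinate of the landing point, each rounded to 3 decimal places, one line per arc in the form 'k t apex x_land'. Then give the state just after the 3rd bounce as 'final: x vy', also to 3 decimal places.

Arc 1: start y=16.110, vy=17.390 → t=4.238, apex=31.231, x_land=39.670, impact vy=-24.992
  bounce: vy ← 0.6·24.992 = 14.995
Arc 2: start y=0.000, vy=14.995 → t=2.999, apex=11.243, x_land=67.741, impact vy=-14.995
  bounce: vy ← 0.6·14.995 = 8.997
Arc 3: start y=0.000, vy=8.997 → t=1.799, apex=4.047, x_land=84.584, impact vy=-8.997
  bounce: vy ← 0.6·8.997 = 5.398

1 4.238 31.231 39.670
2 2.999 11.243 67.741
3 1.799 4.047 84.584
final: 84.584 5.398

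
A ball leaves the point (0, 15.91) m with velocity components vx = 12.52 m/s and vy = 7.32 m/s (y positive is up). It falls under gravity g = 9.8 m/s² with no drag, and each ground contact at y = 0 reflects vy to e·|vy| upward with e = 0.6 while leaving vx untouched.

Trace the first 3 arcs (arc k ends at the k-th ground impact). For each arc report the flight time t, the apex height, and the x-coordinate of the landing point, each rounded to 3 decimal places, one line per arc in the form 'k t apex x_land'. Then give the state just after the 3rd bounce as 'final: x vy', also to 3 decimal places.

Arc 1: start y=15.910, vy=7.320 → t=2.698, apex=18.644, x_land=33.773, impact vy=-19.116
  bounce: vy ← 0.6·19.116 = 11.470
Arc 2: start y=0.000, vy=11.470 → t=2.341, apex=6.712, x_land=63.079, impact vy=-11.470
  bounce: vy ← 0.6·11.470 = 6.882
Arc 3: start y=0.000, vy=6.882 → t=1.404, apex=2.416, x_land=80.663, impact vy=-6.882
  bounce: vy ← 0.6·6.882 = 4.129

1 2.698 18.644 33.773
2 2.341 6.712 63.079
3 1.404 2.416 80.663
final: 80.663 4.129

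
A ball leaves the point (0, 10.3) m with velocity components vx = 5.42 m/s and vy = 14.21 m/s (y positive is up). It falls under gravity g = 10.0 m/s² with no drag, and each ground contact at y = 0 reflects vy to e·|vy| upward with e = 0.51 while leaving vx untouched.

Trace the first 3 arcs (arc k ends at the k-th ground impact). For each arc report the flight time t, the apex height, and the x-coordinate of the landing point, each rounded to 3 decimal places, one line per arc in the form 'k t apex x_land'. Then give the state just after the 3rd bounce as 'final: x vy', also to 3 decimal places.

1 3.441 20.396 18.649
2 2.060 5.305 29.814
3 1.051 1.380 35.509
final: 35.509 2.679

Arc 1: start y=10.300, vy=14.210 → t=3.441, apex=20.396, x_land=18.649, impact vy=-20.197
  bounce: vy ← 0.51·20.197 = 10.301
Arc 2: start y=0.000, vy=10.301 → t=2.060, apex=5.305, x_land=29.814, impact vy=-10.301
  bounce: vy ← 0.51·10.301 = 5.253
Arc 3: start y=0.000, vy=5.253 → t=1.051, apex=1.380, x_land=35.509, impact vy=-5.253
  bounce: vy ← 0.51·5.253 = 2.679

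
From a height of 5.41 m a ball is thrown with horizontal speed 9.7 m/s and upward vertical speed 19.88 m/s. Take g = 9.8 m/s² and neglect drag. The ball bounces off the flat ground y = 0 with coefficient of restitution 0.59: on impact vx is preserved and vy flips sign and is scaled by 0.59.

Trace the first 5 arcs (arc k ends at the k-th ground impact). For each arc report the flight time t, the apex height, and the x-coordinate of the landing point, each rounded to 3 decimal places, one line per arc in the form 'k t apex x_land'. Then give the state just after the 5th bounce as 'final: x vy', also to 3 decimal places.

1 4.313 25.574 41.837
2 2.696 8.902 67.986
3 1.591 3.099 83.414
4 0.938 1.079 92.517
5 0.554 0.376 97.887
final: 97.887 1.601

Arc 1: start y=5.410, vy=19.880 → t=4.313, apex=25.574, x_land=41.837, impact vy=-22.389
  bounce: vy ← 0.59·22.389 = 13.209
Arc 2: start y=0.000, vy=13.209 → t=2.696, apex=8.902, x_land=67.986, impact vy=-13.209
  bounce: vy ← 0.59·13.209 = 7.793
Arc 3: start y=0.000, vy=7.793 → t=1.591, apex=3.099, x_land=83.414, impact vy=-7.793
  bounce: vy ← 0.59·7.793 = 4.598
Arc 4: start y=0.000, vy=4.598 → t=0.938, apex=1.079, x_land=92.517, impact vy=-4.598
  bounce: vy ← 0.59·4.598 = 2.713
Arc 5: start y=0.000, vy=2.713 → t=0.554, apex=0.376, x_land=97.887, impact vy=-2.713
  bounce: vy ← 0.59·2.713 = 1.601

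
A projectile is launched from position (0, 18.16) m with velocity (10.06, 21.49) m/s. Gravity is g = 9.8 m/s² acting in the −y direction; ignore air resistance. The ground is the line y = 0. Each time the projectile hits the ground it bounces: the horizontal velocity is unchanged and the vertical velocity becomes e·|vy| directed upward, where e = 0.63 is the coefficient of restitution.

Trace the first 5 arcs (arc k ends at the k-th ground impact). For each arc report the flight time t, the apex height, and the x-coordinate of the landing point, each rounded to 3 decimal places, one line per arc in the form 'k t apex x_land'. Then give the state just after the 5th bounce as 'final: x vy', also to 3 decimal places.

1 5.111 41.722 51.415
2 3.677 16.560 88.403
3 2.316 6.572 111.705
4 1.459 2.609 126.385
5 0.919 1.035 135.634
final: 135.634 2.838

Arc 1: start y=18.160, vy=21.490 → t=5.111, apex=41.722, x_land=51.415, impact vy=-28.596
  bounce: vy ← 0.63·28.596 = 18.016
Arc 2: start y=0.000, vy=18.016 → t=3.677, apex=16.560, x_land=88.403, impact vy=-18.016
  bounce: vy ← 0.63·18.016 = 11.350
Arc 3: start y=0.000, vy=11.350 → t=2.316, apex=6.572, x_land=111.705, impact vy=-11.350
  bounce: vy ← 0.63·11.350 = 7.150
Arc 4: start y=0.000, vy=7.150 → t=1.459, apex=2.609, x_land=126.385, impact vy=-7.150
  bounce: vy ← 0.63·7.150 = 4.505
Arc 5: start y=0.000, vy=4.505 → t=0.919, apex=1.035, x_land=135.634, impact vy=-4.505
  bounce: vy ← 0.63·4.505 = 2.838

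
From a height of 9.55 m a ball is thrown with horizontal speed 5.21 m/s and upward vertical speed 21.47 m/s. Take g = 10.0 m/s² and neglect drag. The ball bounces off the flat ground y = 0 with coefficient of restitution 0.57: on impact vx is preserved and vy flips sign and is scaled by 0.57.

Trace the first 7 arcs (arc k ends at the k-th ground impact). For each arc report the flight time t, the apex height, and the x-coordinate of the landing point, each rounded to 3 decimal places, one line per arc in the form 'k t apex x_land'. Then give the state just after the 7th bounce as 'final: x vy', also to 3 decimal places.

Arc 1: start y=9.550, vy=21.470 → t=4.700, apex=32.598, x_land=24.489, impact vy=-25.534
  bounce: vy ← 0.57·25.534 = 14.554
Arc 2: start y=0.000, vy=14.554 → t=2.911, apex=10.591, x_land=39.654, impact vy=-14.554
  bounce: vy ← 0.57·14.554 = 8.296
Arc 3: start y=0.000, vy=8.296 → t=1.659, apex=3.441, x_land=48.298, impact vy=-8.296
  bounce: vy ← 0.57·8.296 = 4.729
Arc 4: start y=0.000, vy=4.729 → t=0.946, apex=1.118, x_land=53.226, impact vy=-4.729
  bounce: vy ← 0.57·4.729 = 2.695
Arc 5: start y=0.000, vy=2.695 → t=0.539, apex=0.363, x_land=56.034, impact vy=-2.695
  bounce: vy ← 0.57·2.695 = 1.536
Arc 6: start y=0.000, vy=1.536 → t=0.307, apex=0.118, x_land=57.635, impact vy=-1.536
  bounce: vy ← 0.57·1.536 = 0.876
Arc 7: start y=0.000, vy=0.876 → t=0.175, apex=0.038, x_land=58.548, impact vy=-0.876
  bounce: vy ← 0.57·0.876 = 0.499

1 4.700 32.598 24.489
2 2.911 10.591 39.654
3 1.659 3.441 48.298
4 0.946 1.118 53.226
5 0.539 0.363 56.034
6 0.307 0.118 57.635
7 0.175 0.038 58.548
final: 58.548 0.499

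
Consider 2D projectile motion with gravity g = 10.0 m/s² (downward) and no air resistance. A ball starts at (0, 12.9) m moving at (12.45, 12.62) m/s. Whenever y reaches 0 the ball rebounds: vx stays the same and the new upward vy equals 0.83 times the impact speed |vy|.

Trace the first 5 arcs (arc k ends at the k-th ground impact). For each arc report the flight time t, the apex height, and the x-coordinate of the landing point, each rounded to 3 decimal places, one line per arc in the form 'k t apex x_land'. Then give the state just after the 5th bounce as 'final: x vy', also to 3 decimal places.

Arc 1: start y=12.900, vy=12.620 → t=3.305, apex=20.863, x_land=41.144, impact vy=-20.427
  bounce: vy ← 0.83·20.427 = 16.954
Arc 2: start y=0.000, vy=16.954 → t=3.391, apex=14.373, x_land=83.360, impact vy=-16.954
  bounce: vy ← 0.83·16.954 = 14.072
Arc 3: start y=0.000, vy=14.072 → t=2.814, apex=9.901, x_land=118.400, impact vy=-14.072
  bounce: vy ← 0.83·14.072 = 11.680
Arc 4: start y=0.000, vy=11.680 → t=2.336, apex=6.821, x_land=147.483, impact vy=-11.680
  bounce: vy ← 0.83·11.680 = 9.694
Arc 5: start y=0.000, vy=9.694 → t=1.939, apex=4.699, x_land=171.622, impact vy=-9.694
  bounce: vy ← 0.83·9.694 = 8.046

1 3.305 20.863 41.144
2 3.391 14.373 83.360
3 2.814 9.901 118.400
4 2.336 6.821 147.483
5 1.939 4.699 171.622
final: 171.622 8.046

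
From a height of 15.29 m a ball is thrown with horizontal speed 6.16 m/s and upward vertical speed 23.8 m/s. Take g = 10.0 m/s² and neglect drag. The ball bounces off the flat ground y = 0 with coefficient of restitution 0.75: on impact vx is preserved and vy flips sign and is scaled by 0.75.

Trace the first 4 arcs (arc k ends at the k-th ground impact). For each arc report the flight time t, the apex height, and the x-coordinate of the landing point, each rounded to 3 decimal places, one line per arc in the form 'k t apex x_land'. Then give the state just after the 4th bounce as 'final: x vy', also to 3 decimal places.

Arc 1: start y=15.290, vy=23.800 → t=5.333, apex=43.612, x_land=32.854, impact vy=-29.534
  bounce: vy ← 0.75·29.534 = 22.150
Arc 2: start y=0.000, vy=22.150 → t=4.430, apex=24.532, x_land=60.143, impact vy=-22.150
  bounce: vy ← 0.75·22.150 = 16.613
Arc 3: start y=0.000, vy=16.613 → t=3.323, apex=13.799, x_land=80.610, impact vy=-16.613
  bounce: vy ← 0.75·16.613 = 12.460
Arc 4: start y=0.000, vy=12.460 → t=2.492, apex=7.762, x_land=95.960, impact vy=-12.460
  bounce: vy ← 0.75·12.460 = 9.345

1 5.333 43.612 32.854
2 4.430 24.532 60.143
3 3.323 13.799 80.610
4 2.492 7.762 95.960
final: 95.960 9.345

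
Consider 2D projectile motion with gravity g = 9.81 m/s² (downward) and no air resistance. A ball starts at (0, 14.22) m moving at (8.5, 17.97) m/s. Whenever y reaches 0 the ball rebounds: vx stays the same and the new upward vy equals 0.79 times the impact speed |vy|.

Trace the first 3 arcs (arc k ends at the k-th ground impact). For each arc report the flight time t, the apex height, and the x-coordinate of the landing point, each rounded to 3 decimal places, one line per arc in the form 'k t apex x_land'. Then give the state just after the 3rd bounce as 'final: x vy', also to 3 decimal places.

1 4.333 30.679 36.828
2 3.951 19.147 70.415
3 3.122 11.949 96.949
final: 96.949 12.096

Arc 1: start y=14.220, vy=17.970 → t=4.333, apex=30.679, x_land=36.828, impact vy=-24.534
  bounce: vy ← 0.79·24.534 = 19.382
Arc 2: start y=0.000, vy=19.382 → t=3.951, apex=19.147, x_land=70.415, impact vy=-19.382
  bounce: vy ← 0.79·19.382 = 15.312
Arc 3: start y=0.000, vy=15.312 → t=3.122, apex=11.949, x_land=96.949, impact vy=-15.312
  bounce: vy ← 0.79·15.312 = 12.096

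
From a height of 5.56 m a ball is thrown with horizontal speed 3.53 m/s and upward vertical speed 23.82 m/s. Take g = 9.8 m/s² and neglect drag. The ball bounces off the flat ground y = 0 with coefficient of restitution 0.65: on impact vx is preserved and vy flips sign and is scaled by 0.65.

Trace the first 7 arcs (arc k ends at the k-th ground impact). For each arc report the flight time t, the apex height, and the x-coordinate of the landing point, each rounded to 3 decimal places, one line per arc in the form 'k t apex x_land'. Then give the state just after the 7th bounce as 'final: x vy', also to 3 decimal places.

Arc 1: start y=5.560, vy=23.820 → t=5.084, apex=34.509, x_land=17.948, impact vy=-26.007
  bounce: vy ← 0.65·26.007 = 16.905
Arc 2: start y=0.000, vy=16.905 → t=3.450, apex=14.580, x_land=30.126, impact vy=-16.905
  bounce: vy ← 0.65·16.905 = 10.988
Arc 3: start y=0.000, vy=10.988 → t=2.242, apex=6.160, x_land=38.042, impact vy=-10.988
  bounce: vy ← 0.65·10.988 = 7.142
Arc 4: start y=0.000, vy=7.142 → t=1.458, apex=2.603, x_land=43.187, impact vy=-7.142
  bounce: vy ← 0.65·7.142 = 4.642
Arc 5: start y=0.000, vy=4.642 → t=0.947, apex=1.100, x_land=46.532, impact vy=-4.642
  bounce: vy ← 0.65·4.642 = 3.018
Arc 6: start y=0.000, vy=3.018 → t=0.616, apex=0.465, x_land=48.706, impact vy=-3.018
  bounce: vy ← 0.65·3.018 = 1.961
Arc 7: start y=0.000, vy=1.961 → t=0.400, apex=0.196, x_land=50.119, impact vy=-1.961
  bounce: vy ← 0.65·1.961 = 1.275

1 5.084 34.509 17.948
2 3.450 14.580 30.126
3 2.242 6.160 38.042
4 1.458 2.603 43.187
5 0.947 1.100 46.532
6 0.616 0.465 48.706
7 0.400 0.196 50.119
final: 50.119 1.275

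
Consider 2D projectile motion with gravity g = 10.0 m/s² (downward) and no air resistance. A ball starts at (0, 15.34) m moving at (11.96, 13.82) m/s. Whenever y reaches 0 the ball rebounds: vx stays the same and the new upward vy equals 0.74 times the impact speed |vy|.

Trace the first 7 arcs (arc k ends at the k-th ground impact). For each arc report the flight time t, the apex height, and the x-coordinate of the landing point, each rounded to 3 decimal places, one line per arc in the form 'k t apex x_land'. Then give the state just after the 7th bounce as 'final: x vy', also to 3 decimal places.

1 3.613 24.890 43.213
2 3.302 13.630 82.706
3 2.444 7.464 111.930
4 1.808 4.087 133.557
5 1.338 2.238 149.560
6 0.990 1.226 161.402
7 0.733 0.671 170.166
final: 170.166 2.711

Arc 1: start y=15.340, vy=13.820 → t=3.613, apex=24.890, x_land=43.213, impact vy=-22.311
  bounce: vy ← 0.74·22.311 = 16.510
Arc 2: start y=0.000, vy=16.510 → t=3.302, apex=13.630, x_land=82.706, impact vy=-16.510
  bounce: vy ← 0.74·16.510 = 12.218
Arc 3: start y=0.000, vy=12.218 → t=2.444, apex=7.464, x_land=111.930, impact vy=-12.218
  bounce: vy ← 0.74·12.218 = 9.041
Arc 4: start y=0.000, vy=9.041 → t=1.808, apex=4.087, x_land=133.557, impact vy=-9.041
  bounce: vy ← 0.74·9.041 = 6.690
Arc 5: start y=0.000, vy=6.690 → t=1.338, apex=2.238, x_land=149.560, impact vy=-6.690
  bounce: vy ← 0.74·6.690 = 4.951
Arc 6: start y=0.000, vy=4.951 → t=0.990, apex=1.226, x_land=161.402, impact vy=-4.951
  bounce: vy ← 0.74·4.951 = 3.664
Arc 7: start y=0.000, vy=3.664 → t=0.733, apex=0.671, x_land=170.166, impact vy=-3.664
  bounce: vy ← 0.74·3.664 = 2.711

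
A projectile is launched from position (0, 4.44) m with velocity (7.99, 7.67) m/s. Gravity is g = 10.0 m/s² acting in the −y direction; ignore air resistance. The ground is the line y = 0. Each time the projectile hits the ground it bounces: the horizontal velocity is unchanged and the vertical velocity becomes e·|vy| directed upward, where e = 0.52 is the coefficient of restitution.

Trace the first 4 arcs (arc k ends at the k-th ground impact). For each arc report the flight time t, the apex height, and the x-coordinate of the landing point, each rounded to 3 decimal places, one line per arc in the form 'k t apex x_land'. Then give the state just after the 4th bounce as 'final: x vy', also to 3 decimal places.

1 1.982 7.381 15.836
2 1.264 1.996 25.933
3 0.657 0.540 31.183
4 0.342 0.146 33.913
final: 33.913 0.888

Arc 1: start y=4.440, vy=7.670 → t=1.982, apex=7.381, x_land=15.836, impact vy=-12.150
  bounce: vy ← 0.52·12.150 = 6.318
Arc 2: start y=0.000, vy=6.318 → t=1.264, apex=1.996, x_land=25.933, impact vy=-6.318
  bounce: vy ← 0.52·6.318 = 3.285
Arc 3: start y=0.000, vy=3.285 → t=0.657, apex=0.540, x_land=31.183, impact vy=-3.285
  bounce: vy ← 0.52·3.285 = 1.708
Arc 4: start y=0.000, vy=1.708 → t=0.342, apex=0.146, x_land=33.913, impact vy=-1.708
  bounce: vy ← 0.52·1.708 = 0.888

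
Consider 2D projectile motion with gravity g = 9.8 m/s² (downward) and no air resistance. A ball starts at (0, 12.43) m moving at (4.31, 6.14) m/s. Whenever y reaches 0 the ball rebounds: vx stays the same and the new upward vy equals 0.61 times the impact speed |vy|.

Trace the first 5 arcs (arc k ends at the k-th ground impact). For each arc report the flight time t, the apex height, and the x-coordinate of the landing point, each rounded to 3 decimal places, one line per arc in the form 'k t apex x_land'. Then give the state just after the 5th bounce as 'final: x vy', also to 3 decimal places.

1 2.338 14.353 10.077
2 2.088 5.341 19.076
3 1.274 1.987 24.566
4 0.777 0.739 27.915
5 0.474 0.275 29.958
final: 29.958 1.417

Arc 1: start y=12.430, vy=6.140 → t=2.338, apex=14.353, x_land=10.077, impact vy=-16.773
  bounce: vy ← 0.61·16.773 = 10.231
Arc 2: start y=0.000, vy=10.231 → t=2.088, apex=5.341, x_land=19.076, impact vy=-10.231
  bounce: vy ← 0.61·10.231 = 6.241
Arc 3: start y=0.000, vy=6.241 → t=1.274, apex=1.987, x_land=24.566, impact vy=-6.241
  bounce: vy ← 0.61·6.241 = 3.807
Arc 4: start y=0.000, vy=3.807 → t=0.777, apex=0.739, x_land=27.915, impact vy=-3.807
  bounce: vy ← 0.61·3.807 = 2.322
Arc 5: start y=0.000, vy=2.322 → t=0.474, apex=0.275, x_land=29.958, impact vy=-2.322
  bounce: vy ← 0.61·2.322 = 1.417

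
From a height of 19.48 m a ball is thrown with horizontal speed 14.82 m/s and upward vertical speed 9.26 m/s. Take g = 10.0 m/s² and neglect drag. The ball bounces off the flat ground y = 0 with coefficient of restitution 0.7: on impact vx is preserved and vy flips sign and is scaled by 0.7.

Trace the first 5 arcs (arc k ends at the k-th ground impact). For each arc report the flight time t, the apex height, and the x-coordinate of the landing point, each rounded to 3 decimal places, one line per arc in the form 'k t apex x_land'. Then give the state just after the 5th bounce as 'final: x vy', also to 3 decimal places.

Arc 1: start y=19.480, vy=9.260 → t=3.106, apex=23.767, x_land=46.035, impact vy=-21.802
  bounce: vy ← 0.7·21.802 = 15.262
Arc 2: start y=0.000, vy=15.262 → t=3.052, apex=11.646, x_land=91.270, impact vy=-15.262
  bounce: vy ← 0.7·15.262 = 10.683
Arc 3: start y=0.000, vy=10.683 → t=2.137, apex=5.707, x_land=122.935, impact vy=-10.683
  bounce: vy ← 0.7·10.683 = 7.478
Arc 4: start y=0.000, vy=7.478 → t=1.496, apex=2.796, x_land=145.101, impact vy=-7.478
  bounce: vy ← 0.7·7.478 = 5.235
Arc 5: start y=0.000, vy=5.235 → t=1.047, apex=1.370, x_land=160.617, impact vy=-5.235
  bounce: vy ← 0.7·5.235 = 3.664

1 3.106 23.767 46.035
2 3.052 11.646 91.270
3 2.137 5.707 122.935
4 1.496 2.796 145.101
5 1.047 1.370 160.617
final: 160.617 3.664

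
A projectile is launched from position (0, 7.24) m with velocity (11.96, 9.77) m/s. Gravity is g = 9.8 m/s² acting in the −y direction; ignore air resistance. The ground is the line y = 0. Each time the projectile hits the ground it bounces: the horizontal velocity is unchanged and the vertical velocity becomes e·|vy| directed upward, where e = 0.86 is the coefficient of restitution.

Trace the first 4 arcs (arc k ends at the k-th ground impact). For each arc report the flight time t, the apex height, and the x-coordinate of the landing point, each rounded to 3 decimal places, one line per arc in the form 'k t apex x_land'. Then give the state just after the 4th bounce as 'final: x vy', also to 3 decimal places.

Arc 1: start y=7.240, vy=9.770 → t=2.569, apex=12.110, x_land=30.725, impact vy=-15.406
  bounce: vy ← 0.86·15.406 = 13.249
Arc 2: start y=0.000, vy=13.249 → t=2.704, apex=8.957, x_land=63.065, impact vy=-13.249
  bounce: vy ← 0.86·13.249 = 11.395
Arc 3: start y=0.000, vy=11.395 → t=2.325, apex=6.624, x_land=90.877, impact vy=-11.395
  bounce: vy ← 0.86·11.395 = 9.799
Arc 4: start y=0.000, vy=9.799 → t=2.000, apex=4.899, x_land=114.795, impact vy=-9.799
  bounce: vy ← 0.86·9.799 = 8.427

1 2.569 12.110 30.725
2 2.704 8.957 63.065
3 2.325 6.624 90.877
4 2.000 4.899 114.795
final: 114.795 8.427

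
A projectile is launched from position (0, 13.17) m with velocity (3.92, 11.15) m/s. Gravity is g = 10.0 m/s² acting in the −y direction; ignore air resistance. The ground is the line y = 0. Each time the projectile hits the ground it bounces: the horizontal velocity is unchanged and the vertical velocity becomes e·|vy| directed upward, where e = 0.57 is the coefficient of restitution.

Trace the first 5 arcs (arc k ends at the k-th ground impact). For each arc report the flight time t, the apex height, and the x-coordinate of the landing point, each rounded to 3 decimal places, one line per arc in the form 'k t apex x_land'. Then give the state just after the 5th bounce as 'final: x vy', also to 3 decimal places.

Arc 1: start y=13.170, vy=11.150 → t=3.084, apex=19.386, x_land=12.090, impact vy=-19.691
  bounce: vy ← 0.57·19.691 = 11.224
Arc 2: start y=0.000, vy=11.224 → t=2.245, apex=6.299, x_land=20.889, impact vy=-11.224
  bounce: vy ← 0.57·11.224 = 6.397
Arc 3: start y=0.000, vy=6.397 → t=1.279, apex=2.046, x_land=25.905, impact vy=-6.397
  bounce: vy ← 0.57·6.397 = 3.647
Arc 4: start y=0.000, vy=3.647 → t=0.729, apex=0.665, x_land=28.763, impact vy=-3.647
  bounce: vy ← 0.57·3.647 = 2.079
Arc 5: start y=0.000, vy=2.079 → t=0.416, apex=0.216, x_land=30.393, impact vy=-2.079
  bounce: vy ← 0.57·2.079 = 1.185

1 3.084 19.386 12.090
2 2.245 6.299 20.889
3 1.279 2.046 25.905
4 0.729 0.665 28.763
5 0.416 0.216 30.393
final: 30.393 1.185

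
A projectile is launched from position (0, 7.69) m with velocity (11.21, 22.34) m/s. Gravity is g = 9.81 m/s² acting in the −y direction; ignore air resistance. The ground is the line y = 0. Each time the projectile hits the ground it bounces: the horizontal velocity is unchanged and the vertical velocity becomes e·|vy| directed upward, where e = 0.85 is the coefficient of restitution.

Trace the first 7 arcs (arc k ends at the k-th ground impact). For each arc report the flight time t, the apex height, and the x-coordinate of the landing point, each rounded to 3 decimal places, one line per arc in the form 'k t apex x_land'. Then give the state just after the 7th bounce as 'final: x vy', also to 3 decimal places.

Arc 1: start y=7.690, vy=22.340 → t=4.876, apex=33.127, x_land=54.661, impact vy=-25.494
  bounce: vy ← 0.85·25.494 = 21.670
Arc 2: start y=0.000, vy=21.670 → t=4.418, apex=23.934, x_land=104.186, impact vy=-21.670
  bounce: vy ← 0.85·21.670 = 18.420
Arc 3: start y=0.000, vy=18.420 → t=3.755, apex=17.293, x_land=146.282, impact vy=-18.420
  bounce: vy ← 0.85·18.420 = 15.657
Arc 4: start y=0.000, vy=15.657 → t=3.192, apex=12.494, x_land=182.064, impact vy=-15.657
  bounce: vy ← 0.85·15.657 = 13.308
Arc 5: start y=0.000, vy=13.308 → t=2.713, apex=9.027, x_land=212.479, impact vy=-13.308
  bounce: vy ← 0.85·13.308 = 11.312
Arc 6: start y=0.000, vy=11.312 → t=2.306, apex=6.522, x_land=238.332, impact vy=-11.312
  bounce: vy ← 0.85·11.312 = 9.615
Arc 7: start y=0.000, vy=9.615 → t=1.960, apex=4.712, x_land=260.306, impact vy=-9.615
  bounce: vy ← 0.85·9.615 = 8.173

1 4.876 33.127 54.661
2 4.418 23.934 104.186
3 3.755 17.293 146.282
4 3.192 12.494 182.064
5 2.713 9.027 212.479
6 2.306 6.522 238.332
7 1.960 4.712 260.306
final: 260.306 8.173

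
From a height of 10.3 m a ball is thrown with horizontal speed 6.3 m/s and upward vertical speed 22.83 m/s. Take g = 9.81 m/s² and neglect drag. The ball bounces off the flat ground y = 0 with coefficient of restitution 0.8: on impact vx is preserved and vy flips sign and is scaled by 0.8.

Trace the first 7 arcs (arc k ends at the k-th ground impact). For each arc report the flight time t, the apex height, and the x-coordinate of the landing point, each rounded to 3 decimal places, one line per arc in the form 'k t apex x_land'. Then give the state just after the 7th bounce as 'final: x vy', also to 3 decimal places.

1 5.069 36.865 31.933
2 4.386 23.594 59.567
3 3.509 15.100 81.675
4 2.807 9.664 99.361
5 2.246 6.185 113.510
6 1.797 3.958 124.829
7 1.437 2.533 133.884
final: 133.884 5.640

Arc 1: start y=10.300, vy=22.830 → t=5.069, apex=36.865, x_land=31.933, impact vy=-26.894
  bounce: vy ← 0.8·26.894 = 21.515
Arc 2: start y=0.000, vy=21.515 → t=4.386, apex=23.594, x_land=59.567, impact vy=-21.515
  bounce: vy ← 0.8·21.515 = 17.212
Arc 3: start y=0.000, vy=17.212 → t=3.509, apex=15.100, x_land=81.675, impact vy=-17.212
  bounce: vy ← 0.8·17.212 = 13.770
Arc 4: start y=0.000, vy=13.770 → t=2.807, apex=9.664, x_land=99.361, impact vy=-13.770
  bounce: vy ← 0.8·13.770 = 11.016
Arc 5: start y=0.000, vy=11.016 → t=2.246, apex=6.185, x_land=113.510, impact vy=-11.016
  bounce: vy ← 0.8·11.016 = 8.813
Arc 6: start y=0.000, vy=8.813 → t=1.797, apex=3.958, x_land=124.829, impact vy=-8.813
  bounce: vy ← 0.8·8.813 = 7.050
Arc 7: start y=0.000, vy=7.050 → t=1.437, apex=2.533, x_land=133.884, impact vy=-7.050
  bounce: vy ← 0.8·7.050 = 5.640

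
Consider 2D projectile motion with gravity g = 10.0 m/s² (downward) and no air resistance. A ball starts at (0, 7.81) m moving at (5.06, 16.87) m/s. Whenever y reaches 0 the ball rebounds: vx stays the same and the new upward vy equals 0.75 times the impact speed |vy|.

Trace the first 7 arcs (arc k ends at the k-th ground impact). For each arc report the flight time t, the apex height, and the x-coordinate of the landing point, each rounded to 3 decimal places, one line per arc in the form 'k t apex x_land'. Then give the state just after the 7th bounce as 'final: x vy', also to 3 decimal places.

1 3.787 22.040 19.160
2 3.149 12.397 35.095
3 2.362 6.974 47.047
4 1.771 3.923 56.010
5 1.329 2.206 62.733
6 0.996 1.241 67.775
7 0.747 0.698 71.557
final: 71.557 2.803

Arc 1: start y=7.810, vy=16.870 → t=3.787, apex=22.040, x_land=19.160, impact vy=-20.995
  bounce: vy ← 0.75·20.995 = 15.746
Arc 2: start y=0.000, vy=15.746 → t=3.149, apex=12.397, x_land=35.095, impact vy=-15.746
  bounce: vy ← 0.75·15.746 = 11.810
Arc 3: start y=0.000, vy=11.810 → t=2.362, apex=6.974, x_land=47.047, impact vy=-11.810
  bounce: vy ← 0.75·11.810 = 8.857
Arc 4: start y=0.000, vy=8.857 → t=1.771, apex=3.923, x_land=56.010, impact vy=-8.857
  bounce: vy ← 0.75·8.857 = 6.643
Arc 5: start y=0.000, vy=6.643 → t=1.329, apex=2.206, x_land=62.733, impact vy=-6.643
  bounce: vy ← 0.75·6.643 = 4.982
Arc 6: start y=0.000, vy=4.982 → t=0.996, apex=1.241, x_land=67.775, impact vy=-4.982
  bounce: vy ← 0.75·4.982 = 3.737
Arc 7: start y=0.000, vy=3.737 → t=0.747, apex=0.698, x_land=71.557, impact vy=-3.737
  bounce: vy ← 0.75·3.737 = 2.803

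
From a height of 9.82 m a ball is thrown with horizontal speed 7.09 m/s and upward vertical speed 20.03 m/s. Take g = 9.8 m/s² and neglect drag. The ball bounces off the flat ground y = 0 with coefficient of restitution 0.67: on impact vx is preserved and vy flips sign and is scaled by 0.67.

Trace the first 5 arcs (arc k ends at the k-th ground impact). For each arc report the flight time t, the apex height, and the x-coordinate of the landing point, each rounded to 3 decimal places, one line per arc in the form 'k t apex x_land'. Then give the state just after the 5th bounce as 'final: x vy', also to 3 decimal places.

1 4.530 30.289 32.119
2 3.332 13.597 55.740
3 2.232 6.104 71.566
4 1.496 2.740 82.169
5 1.002 1.230 89.274
final: 89.274 3.290

Arc 1: start y=9.820, vy=20.030 → t=4.530, apex=30.289, x_land=32.119, impact vy=-24.365
  bounce: vy ← 0.67·24.365 = 16.325
Arc 2: start y=0.000, vy=16.325 → t=3.332, apex=13.597, x_land=55.740, impact vy=-16.325
  bounce: vy ← 0.67·16.325 = 10.938
Arc 3: start y=0.000, vy=10.938 → t=2.232, apex=6.104, x_land=71.566, impact vy=-10.938
  bounce: vy ← 0.67·10.938 = 7.328
Arc 4: start y=0.000, vy=7.328 → t=1.496, apex=2.740, x_land=82.169, impact vy=-7.328
  bounce: vy ← 0.67·7.328 = 4.910
Arc 5: start y=0.000, vy=4.910 → t=1.002, apex=1.230, x_land=89.274, impact vy=-4.910
  bounce: vy ← 0.67·4.910 = 3.290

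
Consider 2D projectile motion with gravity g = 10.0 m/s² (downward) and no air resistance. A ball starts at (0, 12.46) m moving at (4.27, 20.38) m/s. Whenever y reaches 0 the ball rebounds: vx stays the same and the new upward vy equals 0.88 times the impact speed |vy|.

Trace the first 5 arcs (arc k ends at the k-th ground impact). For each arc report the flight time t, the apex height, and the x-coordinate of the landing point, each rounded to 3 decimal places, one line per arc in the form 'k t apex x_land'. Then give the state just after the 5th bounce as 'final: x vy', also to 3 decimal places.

Arc 1: start y=12.460, vy=20.380 → t=4.616, apex=33.227, x_land=19.710, impact vy=-25.779
  bounce: vy ← 0.88·25.779 = 22.685
Arc 2: start y=0.000, vy=22.685 → t=4.537, apex=25.731, x_land=39.083, impact vy=-22.685
  bounce: vy ← 0.88·22.685 = 19.963
Arc 3: start y=0.000, vy=19.963 → t=3.993, apex=19.926, x_land=56.132, impact vy=-19.963
  bounce: vy ← 0.88·19.963 = 17.568
Arc 4: start y=0.000, vy=17.568 → t=3.514, apex=15.431, x_land=71.134, impact vy=-17.568
  bounce: vy ← 0.88·17.568 = 15.459
Arc 5: start y=0.000, vy=15.459 → t=3.092, apex=11.950, x_land=84.336, impact vy=-15.459
  bounce: vy ← 0.88·15.459 = 13.604

1 4.616 33.227 19.710
2 4.537 25.731 39.083
3 3.993 19.926 56.132
4 3.514 15.431 71.134
5 3.092 11.950 84.336
final: 84.336 13.604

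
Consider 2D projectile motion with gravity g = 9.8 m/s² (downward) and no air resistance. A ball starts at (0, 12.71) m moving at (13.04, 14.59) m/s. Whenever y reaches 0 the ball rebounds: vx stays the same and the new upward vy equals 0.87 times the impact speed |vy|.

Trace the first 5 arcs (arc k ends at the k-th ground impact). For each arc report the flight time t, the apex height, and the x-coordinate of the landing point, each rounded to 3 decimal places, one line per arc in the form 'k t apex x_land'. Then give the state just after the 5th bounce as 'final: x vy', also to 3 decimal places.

1 3.682 23.571 48.014
2 3.816 17.841 97.777
3 3.320 13.504 141.072
4 2.889 10.221 178.738
5 2.513 7.736 211.508
final: 211.508 10.713

Arc 1: start y=12.710, vy=14.590 → t=3.682, apex=23.571, x_land=48.014, impact vy=-21.494
  bounce: vy ← 0.87·21.494 = 18.700
Arc 2: start y=0.000, vy=18.700 → t=3.816, apex=17.841, x_land=97.777, impact vy=-18.700
  bounce: vy ← 0.87·18.700 = 16.269
Arc 3: start y=0.000, vy=16.269 → t=3.320, apex=13.504, x_land=141.072, impact vy=-16.269
  bounce: vy ← 0.87·16.269 = 14.154
Arc 4: start y=0.000, vy=14.154 → t=2.889, apex=10.221, x_land=178.738, impact vy=-14.154
  bounce: vy ← 0.87·14.154 = 12.314
Arc 5: start y=0.000, vy=12.314 → t=2.513, apex=7.736, x_land=211.508, impact vy=-12.314
  bounce: vy ← 0.87·12.314 = 10.713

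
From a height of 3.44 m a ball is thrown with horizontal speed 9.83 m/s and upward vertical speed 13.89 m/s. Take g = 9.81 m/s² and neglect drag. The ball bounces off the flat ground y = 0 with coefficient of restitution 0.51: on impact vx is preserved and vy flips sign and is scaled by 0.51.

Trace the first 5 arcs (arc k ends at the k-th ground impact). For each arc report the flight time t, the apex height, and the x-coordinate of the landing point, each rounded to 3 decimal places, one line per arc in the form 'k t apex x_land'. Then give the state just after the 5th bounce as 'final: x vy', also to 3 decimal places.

1 3.061 13.273 30.089
2 1.678 3.452 46.583
3 0.856 0.898 54.995
4 0.436 0.234 59.285
5 0.223 0.061 61.473
final: 61.473 0.557

Arc 1: start y=3.440, vy=13.890 → t=3.061, apex=13.273, x_land=30.089, impact vy=-16.138
  bounce: vy ← 0.51·16.138 = 8.230
Arc 2: start y=0.000, vy=8.230 → t=1.678, apex=3.452, x_land=46.583, impact vy=-8.230
  bounce: vy ← 0.51·8.230 = 4.197
Arc 3: start y=0.000, vy=4.197 → t=0.856, apex=0.898, x_land=54.995, impact vy=-4.197
  bounce: vy ← 0.51·4.197 = 2.141
Arc 4: start y=0.000, vy=2.141 → t=0.436, apex=0.234, x_land=59.285, impact vy=-2.141
  bounce: vy ← 0.51·2.141 = 1.092
Arc 5: start y=0.000, vy=1.092 → t=0.223, apex=0.061, x_land=61.473, impact vy=-1.092
  bounce: vy ← 0.51·1.092 = 0.557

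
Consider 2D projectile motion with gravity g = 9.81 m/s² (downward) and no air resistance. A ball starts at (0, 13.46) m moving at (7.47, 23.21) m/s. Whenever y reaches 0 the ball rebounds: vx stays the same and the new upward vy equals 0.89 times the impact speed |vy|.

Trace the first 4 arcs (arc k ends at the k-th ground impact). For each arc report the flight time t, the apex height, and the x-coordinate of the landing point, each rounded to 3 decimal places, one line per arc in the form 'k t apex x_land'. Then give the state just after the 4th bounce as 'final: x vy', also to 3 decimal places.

Arc 1: start y=13.460, vy=23.210 → t=5.254, apex=40.917, x_land=39.249, impact vy=-28.334
  bounce: vy ← 0.89·28.334 = 25.217
Arc 2: start y=0.000, vy=25.217 → t=5.141, apex=32.410, x_land=77.652, impact vy=-25.217
  bounce: vy ← 0.89·25.217 = 22.443
Arc 3: start y=0.000, vy=22.443 → t=4.576, apex=25.672, x_land=111.832, impact vy=-22.443
  bounce: vy ← 0.89·22.443 = 19.974
Arc 4: start y=0.000, vy=19.974 → t=4.072, apex=20.335, x_land=142.251, impact vy=-19.974
  bounce: vy ← 0.89·19.974 = 17.777

1 5.254 40.917 39.249
2 5.141 32.410 77.652
3 4.576 25.672 111.832
4 4.072 20.335 142.251
final: 142.251 17.777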